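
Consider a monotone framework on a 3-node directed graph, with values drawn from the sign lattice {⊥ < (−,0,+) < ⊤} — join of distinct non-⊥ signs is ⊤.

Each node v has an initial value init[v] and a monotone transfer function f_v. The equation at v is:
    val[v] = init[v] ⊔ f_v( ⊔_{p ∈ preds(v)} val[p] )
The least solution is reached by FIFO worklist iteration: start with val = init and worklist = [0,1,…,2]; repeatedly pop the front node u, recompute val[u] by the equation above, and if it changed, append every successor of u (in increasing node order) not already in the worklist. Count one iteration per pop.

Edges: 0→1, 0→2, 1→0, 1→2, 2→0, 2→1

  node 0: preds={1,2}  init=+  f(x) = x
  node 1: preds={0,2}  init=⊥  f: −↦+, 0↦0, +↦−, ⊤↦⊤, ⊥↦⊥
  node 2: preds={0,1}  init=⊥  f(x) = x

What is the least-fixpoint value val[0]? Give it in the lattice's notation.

Trace (7 dequeues):
  [1] u=0 | in ⊥ | out + | ==
  [2] u=1 | in + | out − | prev ⊥ | push {0}
  [3] u=2 | in ⊤ | out ⊤ | prev ⊥ | push {1}
  [4] u=0 | in ⊤ | out ⊤ | prev + | push {2}
  [5] u=1 | in ⊤ | out ⊤ | prev − | push {0}
  [6] u=2 | in ⊤ | out ⊤ | ==
  [7] u=0 | in ⊤ | out ⊤ | ==

Converged values:
  [0] ⊤
  [1] ⊤
  [2] ⊤

⊤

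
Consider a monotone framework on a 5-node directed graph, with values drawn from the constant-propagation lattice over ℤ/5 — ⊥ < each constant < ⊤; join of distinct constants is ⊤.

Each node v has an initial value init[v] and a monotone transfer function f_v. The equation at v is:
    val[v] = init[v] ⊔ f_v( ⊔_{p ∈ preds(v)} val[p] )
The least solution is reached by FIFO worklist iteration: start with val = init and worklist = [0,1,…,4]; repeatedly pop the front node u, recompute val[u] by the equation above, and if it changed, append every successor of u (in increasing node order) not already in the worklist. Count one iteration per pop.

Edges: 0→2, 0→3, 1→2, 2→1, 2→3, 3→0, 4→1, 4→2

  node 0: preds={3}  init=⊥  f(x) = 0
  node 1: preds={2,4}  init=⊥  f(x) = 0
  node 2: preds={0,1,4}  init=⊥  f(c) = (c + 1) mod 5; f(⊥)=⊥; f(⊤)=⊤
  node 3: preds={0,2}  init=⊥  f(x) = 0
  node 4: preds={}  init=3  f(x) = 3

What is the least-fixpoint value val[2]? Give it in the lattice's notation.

Worklist (7 pops):
  #1 pop 0: in=⊥ → 0 (was ⊥); enqueue []
  #2 pop 1: in=3 → 0 (was ⊥); enqueue []
  #3 pop 2: in=⊤ → ⊤ (was ⊥); enqueue [1]
  #4 pop 3: in=⊤ → 0 (was ⊥); enqueue [0]
  #5 pop 4: in=⊥ → 3 (no change)
  #6 pop 1: in=⊤ → 0 (no change)
  #7 pop 0: in=0 → 0 (no change)

Fixpoint:
  val[0] = 0
  val[1] = 0
  val[2] = ⊤
  val[3] = 0
  val[4] = 3

⊤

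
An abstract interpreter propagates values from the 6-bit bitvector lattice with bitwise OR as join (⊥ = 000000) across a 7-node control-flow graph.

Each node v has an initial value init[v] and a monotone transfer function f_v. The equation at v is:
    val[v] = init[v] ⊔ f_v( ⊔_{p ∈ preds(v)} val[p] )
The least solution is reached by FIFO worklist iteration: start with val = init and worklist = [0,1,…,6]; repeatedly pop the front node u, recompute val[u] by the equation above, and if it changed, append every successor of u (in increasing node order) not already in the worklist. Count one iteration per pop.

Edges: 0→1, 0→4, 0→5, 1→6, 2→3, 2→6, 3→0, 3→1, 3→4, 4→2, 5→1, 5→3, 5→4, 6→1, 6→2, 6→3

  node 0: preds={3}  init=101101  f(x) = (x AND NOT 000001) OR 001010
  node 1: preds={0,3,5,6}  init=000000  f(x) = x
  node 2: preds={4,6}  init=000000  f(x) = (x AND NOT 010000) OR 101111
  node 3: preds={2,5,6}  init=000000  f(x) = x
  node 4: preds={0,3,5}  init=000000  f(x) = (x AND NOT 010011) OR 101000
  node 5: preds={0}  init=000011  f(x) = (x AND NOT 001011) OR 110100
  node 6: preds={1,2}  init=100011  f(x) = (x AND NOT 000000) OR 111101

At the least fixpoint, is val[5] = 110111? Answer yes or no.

Worklist (17 pops):
  #1 pop 0: in=000000 → 101111 (was 101101); enqueue []
  #2 pop 1: in=101111 → 101111 (was 000000); enqueue []
  #3 pop 2: in=100011 → 101111 (was 000000); enqueue []
  #4 pop 3: in=101111 → 101111 (was 000000); enqueue [0,1]
  #5 pop 4: in=101111 → 101100 (was 000000); enqueue [2]
  #6 pop 5: in=101111 → 110111 (was 000011); enqueue [3,4]
  #7 pop 6: in=101111 → 111111 (was 100011); enqueue []
  #8 pop 0: in=101111 → 101111 (no change)
  #9 pop 1: in=111111 → 111111 (was 101111); enqueue [6]
  #10 pop 2: in=111111 → 101111 (no change)
  #11 pop 3: in=111111 → 111111 (was 101111); enqueue [0,1]
  #12 pop 4: in=111111 → 101100 (no change)
  #13 pop 6: in=111111 → 111111 (no change)
  #14 pop 0: in=111111 → 111111 (was 101111); enqueue [4,5]
  #15 pop 1: in=111111 → 111111 (no change)
  #16 pop 4: in=111111 → 101100 (no change)
  #17 pop 5: in=111111 → 110111 (no change)

Fixpoint:
  val[0] = 111111
  val[1] = 111111
  val[2] = 101111
  val[3] = 111111
  val[4] = 101100
  val[5] = 110111
  val[6] = 111111

yes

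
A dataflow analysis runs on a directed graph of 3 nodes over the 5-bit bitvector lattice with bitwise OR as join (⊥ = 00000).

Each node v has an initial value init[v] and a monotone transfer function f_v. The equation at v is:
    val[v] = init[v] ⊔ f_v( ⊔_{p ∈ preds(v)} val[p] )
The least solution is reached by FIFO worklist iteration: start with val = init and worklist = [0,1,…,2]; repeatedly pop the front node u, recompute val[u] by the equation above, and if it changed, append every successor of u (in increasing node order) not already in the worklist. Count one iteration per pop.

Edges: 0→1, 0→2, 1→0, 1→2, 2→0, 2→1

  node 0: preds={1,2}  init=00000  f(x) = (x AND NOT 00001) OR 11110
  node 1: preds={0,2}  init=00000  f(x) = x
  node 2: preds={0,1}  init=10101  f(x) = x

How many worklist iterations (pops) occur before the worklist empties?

Worklist (5 pops):
  #1 pop 0: in=10101 → 11110 (was 00000); enqueue []
  #2 pop 1: in=11111 → 11111 (was 00000); enqueue [0]
  #3 pop 2: in=11111 → 11111 (was 10101); enqueue [1]
  #4 pop 0: in=11111 → 11110 (no change)
  #5 pop 1: in=11111 → 11111 (no change)

Fixpoint:
  val[0] = 11110
  val[1] = 11111
  val[2] = 11111

5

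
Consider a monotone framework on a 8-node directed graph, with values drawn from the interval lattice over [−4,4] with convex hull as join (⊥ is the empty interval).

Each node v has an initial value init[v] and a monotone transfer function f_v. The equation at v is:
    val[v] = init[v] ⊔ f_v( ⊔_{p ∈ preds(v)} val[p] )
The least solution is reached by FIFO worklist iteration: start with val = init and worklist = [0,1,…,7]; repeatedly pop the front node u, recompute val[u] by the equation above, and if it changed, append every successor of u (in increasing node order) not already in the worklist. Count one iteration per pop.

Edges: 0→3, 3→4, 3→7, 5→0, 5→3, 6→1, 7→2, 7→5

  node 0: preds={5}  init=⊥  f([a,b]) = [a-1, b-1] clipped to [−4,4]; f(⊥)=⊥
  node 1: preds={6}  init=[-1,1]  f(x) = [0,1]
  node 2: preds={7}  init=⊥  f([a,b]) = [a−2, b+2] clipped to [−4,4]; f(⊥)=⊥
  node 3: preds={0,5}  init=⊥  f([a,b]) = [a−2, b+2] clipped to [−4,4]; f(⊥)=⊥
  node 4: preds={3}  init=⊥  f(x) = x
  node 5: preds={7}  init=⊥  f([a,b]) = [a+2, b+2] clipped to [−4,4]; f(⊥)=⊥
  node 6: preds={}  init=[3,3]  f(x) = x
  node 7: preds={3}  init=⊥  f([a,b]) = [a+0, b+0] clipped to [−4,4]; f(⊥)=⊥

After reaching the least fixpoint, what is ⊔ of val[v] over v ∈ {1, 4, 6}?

Iteration log — 8 steps:
  step 1. node 0  ⊔preds=⊥  new=⊥  stable
  step 2. node 1  ⊔preds=[3,3]  new=[-1,1]  stable
  step 3. node 2  ⊔preds=⊥  new=⊥  stable
  step 4. node 3  ⊔preds=⊥  new=⊥  stable
  step 5. node 4  ⊔preds=⊥  new=⊥  stable
  step 6. node 5  ⊔preds=⊥  new=⊥  stable
  step 7. node 6  ⊔preds=⊥  new=[3,3]  stable
  step 8. node 7  ⊔preds=⊥  new=⊥  stable

Least fixpoint reached:
  node 0: ⊥
  node 1: [-1,1]
  node 2: ⊥
  node 3: ⊥
  node 4: ⊥
  node 5: ⊥
  node 6: [3,3]
  node 7: ⊥

[-1,3]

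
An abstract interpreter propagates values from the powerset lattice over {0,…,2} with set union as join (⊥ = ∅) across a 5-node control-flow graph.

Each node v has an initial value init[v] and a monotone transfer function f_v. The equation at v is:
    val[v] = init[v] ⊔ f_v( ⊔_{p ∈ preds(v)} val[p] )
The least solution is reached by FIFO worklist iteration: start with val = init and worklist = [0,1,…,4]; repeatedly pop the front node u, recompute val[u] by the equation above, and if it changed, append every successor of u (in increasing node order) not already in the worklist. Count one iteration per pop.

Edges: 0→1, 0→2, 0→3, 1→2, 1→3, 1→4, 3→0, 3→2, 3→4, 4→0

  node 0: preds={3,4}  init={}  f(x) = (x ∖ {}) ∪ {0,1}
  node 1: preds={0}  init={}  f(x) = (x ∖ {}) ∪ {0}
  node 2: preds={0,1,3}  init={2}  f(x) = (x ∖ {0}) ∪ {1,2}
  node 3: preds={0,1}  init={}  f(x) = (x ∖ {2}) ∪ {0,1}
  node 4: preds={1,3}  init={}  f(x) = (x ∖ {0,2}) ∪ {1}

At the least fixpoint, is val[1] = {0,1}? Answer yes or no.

yes

Trace (7 dequeues):
  [1] u=0 | in {} | out {0,1} | prev {} | push {}
  [2] u=1 | in {0,1} | out {0,1} | prev {} | push {}
  [3] u=2 | in {0,1} | out {1,2} | prev {2} | push {}
  [4] u=3 | in {0,1} | out {0,1} | prev {} | push {0,2}
  [5] u=4 | in {0,1} | out {1} | prev {} | push {}
  [6] u=0 | in {0,1} | out {0,1} | ==
  [7] u=2 | in {0,1} | out {1,2} | ==

Converged values:
  [0] {0,1}
  [1] {0,1}
  [2] {1,2}
  [3] {0,1}
  [4] {1}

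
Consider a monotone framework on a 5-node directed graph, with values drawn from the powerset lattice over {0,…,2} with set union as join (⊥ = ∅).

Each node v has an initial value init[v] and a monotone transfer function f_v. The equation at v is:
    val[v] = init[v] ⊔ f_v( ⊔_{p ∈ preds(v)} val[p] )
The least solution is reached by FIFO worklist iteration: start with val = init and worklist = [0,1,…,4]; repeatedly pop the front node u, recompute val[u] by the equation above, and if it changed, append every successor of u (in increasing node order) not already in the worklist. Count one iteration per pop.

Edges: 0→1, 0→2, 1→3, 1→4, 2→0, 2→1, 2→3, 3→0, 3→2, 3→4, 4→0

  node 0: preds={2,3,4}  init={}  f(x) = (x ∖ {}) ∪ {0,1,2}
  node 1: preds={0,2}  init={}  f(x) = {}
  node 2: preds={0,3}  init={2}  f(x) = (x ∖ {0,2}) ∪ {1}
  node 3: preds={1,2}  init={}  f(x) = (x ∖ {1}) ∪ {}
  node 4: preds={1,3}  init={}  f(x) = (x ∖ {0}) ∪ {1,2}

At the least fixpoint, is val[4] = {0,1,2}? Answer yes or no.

Worklist (8 pops):
  #1 pop 0: in={2} → {0,1,2} (was {}); enqueue []
  #2 pop 1: in={0,1,2} → {} (no change)
  #3 pop 2: in={0,1,2} → {1,2} (was {2}); enqueue [0,1]
  #4 pop 3: in={1,2} → {2} (was {}); enqueue [2]
  #5 pop 4: in={2} → {1,2} (was {}); enqueue []
  #6 pop 0: in={1,2} → {0,1,2} (no change)
  #7 pop 1: in={0,1,2} → {} (no change)
  #8 pop 2: in={0,1,2} → {1,2} (no change)

Fixpoint:
  val[0] = {0,1,2}
  val[1] = {}
  val[2] = {1,2}
  val[3] = {2}
  val[4] = {1,2}

no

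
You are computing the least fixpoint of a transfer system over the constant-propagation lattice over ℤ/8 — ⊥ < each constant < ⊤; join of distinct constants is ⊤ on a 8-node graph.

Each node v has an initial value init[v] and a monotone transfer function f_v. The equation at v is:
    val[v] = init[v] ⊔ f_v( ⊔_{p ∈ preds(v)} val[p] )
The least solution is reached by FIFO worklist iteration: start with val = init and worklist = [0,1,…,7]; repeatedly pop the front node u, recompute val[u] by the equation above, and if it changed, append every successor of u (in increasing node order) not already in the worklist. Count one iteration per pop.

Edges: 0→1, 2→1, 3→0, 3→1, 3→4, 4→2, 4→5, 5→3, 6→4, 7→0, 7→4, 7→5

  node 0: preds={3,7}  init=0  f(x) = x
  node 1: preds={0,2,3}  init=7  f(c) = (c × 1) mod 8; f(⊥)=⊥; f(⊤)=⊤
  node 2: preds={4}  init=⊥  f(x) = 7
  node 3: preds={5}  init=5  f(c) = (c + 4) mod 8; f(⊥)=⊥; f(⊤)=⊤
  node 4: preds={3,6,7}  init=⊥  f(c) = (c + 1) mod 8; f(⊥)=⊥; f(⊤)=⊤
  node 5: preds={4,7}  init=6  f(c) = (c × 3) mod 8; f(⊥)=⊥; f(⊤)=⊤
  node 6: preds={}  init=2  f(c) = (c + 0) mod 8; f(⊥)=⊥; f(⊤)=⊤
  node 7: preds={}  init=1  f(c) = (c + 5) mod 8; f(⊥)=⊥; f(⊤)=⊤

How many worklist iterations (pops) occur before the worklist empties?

Iteration log — 12 steps:
  step 1. node 0  ⊔preds=⊤  new=⊤  old=0  +wl: 
  step 2. node 1  ⊔preds=⊤  new=⊤  old=7  +wl: 
  step 3. node 2  ⊔preds=⊥  new=7  old=⊥  +wl: 1
  step 4. node 3  ⊔preds=6  new=⊤  old=5  +wl: 0
  step 5. node 4  ⊔preds=⊤  new=⊤  old=⊥  +wl: 2
  step 6. node 5  ⊔preds=⊤  new=⊤  old=6  +wl: 3
  step 7. node 6  ⊔preds=⊥  new=2  stable
  step 8. node 7  ⊔preds=⊥  new=1  stable
  step 9. node 1  ⊔preds=⊤  new=⊤  stable
  step 10. node 0  ⊔preds=⊤  new=⊤  stable
  step 11. node 2  ⊔preds=⊤  new=7  stable
  step 12. node 3  ⊔preds=⊤  new=⊤  stable

Least fixpoint reached:
  node 0: ⊤
  node 1: ⊤
  node 2: 7
  node 3: ⊤
  node 4: ⊤
  node 5: ⊤
  node 6: 2
  node 7: 1

12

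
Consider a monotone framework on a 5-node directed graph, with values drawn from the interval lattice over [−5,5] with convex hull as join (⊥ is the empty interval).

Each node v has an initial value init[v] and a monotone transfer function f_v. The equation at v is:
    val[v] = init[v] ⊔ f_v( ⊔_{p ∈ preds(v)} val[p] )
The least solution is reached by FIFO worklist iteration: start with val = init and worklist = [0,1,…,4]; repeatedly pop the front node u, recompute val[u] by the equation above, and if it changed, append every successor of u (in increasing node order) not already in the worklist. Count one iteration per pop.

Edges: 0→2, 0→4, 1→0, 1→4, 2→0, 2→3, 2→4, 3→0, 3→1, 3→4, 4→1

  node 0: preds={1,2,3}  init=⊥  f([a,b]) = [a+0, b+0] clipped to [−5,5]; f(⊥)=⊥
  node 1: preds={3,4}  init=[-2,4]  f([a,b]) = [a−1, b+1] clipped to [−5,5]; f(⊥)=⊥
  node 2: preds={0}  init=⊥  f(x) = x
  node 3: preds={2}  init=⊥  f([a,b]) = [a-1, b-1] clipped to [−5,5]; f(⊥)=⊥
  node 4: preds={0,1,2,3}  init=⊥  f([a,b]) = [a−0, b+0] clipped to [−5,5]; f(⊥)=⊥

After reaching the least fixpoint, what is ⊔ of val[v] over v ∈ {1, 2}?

Worklist (21 pops):
  #1 pop 0: in=[-2,4] → [-2,4] (was ⊥); enqueue []
  #2 pop 1: in=⊥ → [-2,4] (no change)
  #3 pop 2: in=[-2,4] → [-2,4] (was ⊥); enqueue [0]
  #4 pop 3: in=[-2,4] → [-3,3] (was ⊥); enqueue [1]
  #5 pop 4: in=[-3,4] → [-3,4] (was ⊥); enqueue []
  #6 pop 0: in=[-3,4] → [-3,4] (was [-2,4]); enqueue [2,4]
  #7 pop 1: in=[-3,4] → [-4,5] (was [-2,4]); enqueue [0]
  #8 pop 2: in=[-3,4] → [-3,4] (was [-2,4]); enqueue [3]
  #9 pop 4: in=[-4,5] → [-4,5] (was [-3,4]); enqueue [1]
  #10 pop 0: in=[-4,5] → [-4,5] (was [-3,4]); enqueue [2,4]
  #11 pop 3: in=[-3,4] → [-4,3] (was [-3,3]); enqueue [0]
  #12 pop 1: in=[-4,5] → [-5,5] (was [-4,5]); enqueue []
  #13 pop 2: in=[-4,5] → [-4,5] (was [-3,4]); enqueue [3]
  #14 pop 4: in=[-5,5] → [-5,5] (was [-4,5]); enqueue [1]
  #15 pop 0: in=[-5,5] → [-5,5] (was [-4,5]); enqueue [2,4]
  #16 pop 3: in=[-4,5] → [-5,4] (was [-4,3]); enqueue [0]
  #17 pop 1: in=[-5,5] → [-5,5] (no change)
  #18 pop 2: in=[-5,5] → [-5,5] (was [-4,5]); enqueue [3]
  #19 pop 4: in=[-5,5] → [-5,5] (no change)
  #20 pop 0: in=[-5,5] → [-5,5] (no change)
  #21 pop 3: in=[-5,5] → [-5,4] (no change)

Fixpoint:
  val[0] = [-5,5]
  val[1] = [-5,5]
  val[2] = [-5,5]
  val[3] = [-5,4]
  val[4] = [-5,5]

[-5,5]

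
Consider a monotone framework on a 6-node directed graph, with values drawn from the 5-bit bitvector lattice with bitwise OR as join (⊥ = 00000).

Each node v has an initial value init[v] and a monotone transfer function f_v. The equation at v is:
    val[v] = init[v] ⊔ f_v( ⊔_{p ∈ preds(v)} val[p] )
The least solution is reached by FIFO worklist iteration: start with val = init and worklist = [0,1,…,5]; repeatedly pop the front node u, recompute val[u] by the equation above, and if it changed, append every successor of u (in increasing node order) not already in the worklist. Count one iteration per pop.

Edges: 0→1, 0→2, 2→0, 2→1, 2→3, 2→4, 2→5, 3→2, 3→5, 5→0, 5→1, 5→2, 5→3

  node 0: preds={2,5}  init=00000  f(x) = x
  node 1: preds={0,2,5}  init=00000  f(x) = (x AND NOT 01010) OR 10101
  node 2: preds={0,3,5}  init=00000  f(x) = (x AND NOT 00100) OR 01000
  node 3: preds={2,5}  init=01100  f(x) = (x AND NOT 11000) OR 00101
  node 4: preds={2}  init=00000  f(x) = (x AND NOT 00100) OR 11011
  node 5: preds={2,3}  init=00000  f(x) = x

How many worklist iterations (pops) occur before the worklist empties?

14

Worklist (14 pops):
  #1 pop 0: in=00000 → 00000 (no change)
  #2 pop 1: in=00000 → 10101 (was 00000); enqueue []
  #3 pop 2: in=01100 → 01000 (was 00000); enqueue [0,1]
  #4 pop 3: in=01000 → 01101 (was 01100); enqueue [2]
  #5 pop 4: in=01000 → 11011 (was 00000); enqueue []
  #6 pop 5: in=01101 → 01101 (was 00000); enqueue [3]
  #7 pop 0: in=01101 → 01101 (was 00000); enqueue []
  #8 pop 1: in=01101 → 10101 (no change)
  #9 pop 2: in=01101 → 01001 (was 01000); enqueue [0,1,4,5]
  #10 pop 3: in=01101 → 01101 (no change)
  #11 pop 0: in=01101 → 01101 (no change)
  #12 pop 1: in=01101 → 10101 (no change)
  #13 pop 4: in=01001 → 11011 (no change)
  #14 pop 5: in=01101 → 01101 (no change)

Fixpoint:
  val[0] = 01101
  val[1] = 10101
  val[2] = 01001
  val[3] = 01101
  val[4] = 11011
  val[5] = 01101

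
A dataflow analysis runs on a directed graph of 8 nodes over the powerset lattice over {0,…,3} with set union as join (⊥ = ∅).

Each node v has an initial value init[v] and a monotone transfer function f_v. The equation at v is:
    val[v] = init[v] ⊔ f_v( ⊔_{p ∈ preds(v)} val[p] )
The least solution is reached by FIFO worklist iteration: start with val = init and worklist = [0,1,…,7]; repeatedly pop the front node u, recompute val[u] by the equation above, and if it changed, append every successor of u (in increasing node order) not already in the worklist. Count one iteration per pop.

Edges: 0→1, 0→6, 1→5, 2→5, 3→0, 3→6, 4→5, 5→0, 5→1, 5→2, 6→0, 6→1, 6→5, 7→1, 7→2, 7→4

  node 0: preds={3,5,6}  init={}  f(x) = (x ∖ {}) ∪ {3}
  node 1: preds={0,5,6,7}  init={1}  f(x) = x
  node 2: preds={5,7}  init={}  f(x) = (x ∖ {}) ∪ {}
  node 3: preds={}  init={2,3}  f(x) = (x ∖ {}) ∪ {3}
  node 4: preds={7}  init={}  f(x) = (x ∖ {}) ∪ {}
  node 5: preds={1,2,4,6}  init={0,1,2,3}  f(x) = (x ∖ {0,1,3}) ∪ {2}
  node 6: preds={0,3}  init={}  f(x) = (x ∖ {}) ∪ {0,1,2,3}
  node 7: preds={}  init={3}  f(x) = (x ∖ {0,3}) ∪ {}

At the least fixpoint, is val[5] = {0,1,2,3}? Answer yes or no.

yes

Worklist (11 pops):
  #1 pop 0: in={0,1,2,3} → {0,1,2,3} (was {}); enqueue []
  #2 pop 1: in={0,1,2,3} → {0,1,2,3} (was {1}); enqueue []
  #3 pop 2: in={0,1,2,3} → {0,1,2,3} (was {}); enqueue []
  #4 pop 3: in={} → {2,3} (no change)
  #5 pop 4: in={3} → {3} (was {}); enqueue []
  #6 pop 5: in={0,1,2,3} → {0,1,2,3} (no change)
  #7 pop 6: in={0,1,2,3} → {0,1,2,3} (was {}); enqueue [0,1,5]
  #8 pop 7: in={} → {3} (no change)
  #9 pop 0: in={0,1,2,3} → {0,1,2,3} (no change)
  #10 pop 1: in={0,1,2,3} → {0,1,2,3} (no change)
  #11 pop 5: in={0,1,2,3} → {0,1,2,3} (no change)

Fixpoint:
  val[0] = {0,1,2,3}
  val[1] = {0,1,2,3}
  val[2] = {0,1,2,3}
  val[3] = {2,3}
  val[4] = {3}
  val[5] = {0,1,2,3}
  val[6] = {0,1,2,3}
  val[7] = {3}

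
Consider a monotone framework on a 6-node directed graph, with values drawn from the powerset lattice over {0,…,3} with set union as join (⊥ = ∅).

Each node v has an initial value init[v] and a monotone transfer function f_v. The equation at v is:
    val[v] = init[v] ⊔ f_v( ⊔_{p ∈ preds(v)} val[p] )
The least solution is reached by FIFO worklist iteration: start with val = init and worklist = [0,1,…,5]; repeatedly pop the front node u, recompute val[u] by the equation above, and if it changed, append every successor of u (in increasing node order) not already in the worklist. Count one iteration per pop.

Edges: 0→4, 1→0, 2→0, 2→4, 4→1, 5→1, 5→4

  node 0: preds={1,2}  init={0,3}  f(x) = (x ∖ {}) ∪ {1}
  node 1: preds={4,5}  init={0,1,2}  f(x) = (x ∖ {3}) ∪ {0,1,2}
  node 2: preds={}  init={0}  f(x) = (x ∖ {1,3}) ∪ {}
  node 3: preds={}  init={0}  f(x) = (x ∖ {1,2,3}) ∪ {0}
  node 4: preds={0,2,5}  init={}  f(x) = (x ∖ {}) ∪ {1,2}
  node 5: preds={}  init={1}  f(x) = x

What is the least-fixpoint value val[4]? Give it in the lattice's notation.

{0,1,2,3}

Iteration log — 7 steps:
  step 1. node 0  ⊔preds={0,1,2}  new={0,1,2,3}  old={0,3}  +wl: 
  step 2. node 1  ⊔preds={1}  new={0,1,2}  stable
  step 3. node 2  ⊔preds={}  new={0}  stable
  step 4. node 3  ⊔preds={}  new={0}  stable
  step 5. node 4  ⊔preds={0,1,2,3}  new={0,1,2,3}  old={}  +wl: 1
  step 6. node 5  ⊔preds={}  new={1}  stable
  step 7. node 1  ⊔preds={0,1,2,3}  new={0,1,2}  stable

Least fixpoint reached:
  node 0: {0,1,2,3}
  node 1: {0,1,2}
  node 2: {0}
  node 3: {0}
  node 4: {0,1,2,3}
  node 5: {1}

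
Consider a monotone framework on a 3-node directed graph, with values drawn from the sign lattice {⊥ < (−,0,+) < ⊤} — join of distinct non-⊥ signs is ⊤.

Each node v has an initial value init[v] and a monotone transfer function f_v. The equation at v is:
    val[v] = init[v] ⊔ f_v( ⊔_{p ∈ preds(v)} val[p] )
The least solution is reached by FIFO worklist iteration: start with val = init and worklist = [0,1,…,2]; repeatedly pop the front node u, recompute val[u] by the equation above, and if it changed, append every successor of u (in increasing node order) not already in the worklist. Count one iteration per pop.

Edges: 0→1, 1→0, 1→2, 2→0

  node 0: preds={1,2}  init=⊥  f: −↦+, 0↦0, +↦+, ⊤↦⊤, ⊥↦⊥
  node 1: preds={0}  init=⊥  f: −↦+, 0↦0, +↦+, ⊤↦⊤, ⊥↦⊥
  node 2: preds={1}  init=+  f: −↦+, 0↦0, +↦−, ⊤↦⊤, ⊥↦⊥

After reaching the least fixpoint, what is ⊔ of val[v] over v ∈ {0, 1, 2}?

⊤

Worklist (7 pops):
  #1 pop 0: in=+ → + (was ⊥); enqueue []
  #2 pop 1: in=+ → + (was ⊥); enqueue [0]
  #3 pop 2: in=+ → ⊤ (was +); enqueue []
  #4 pop 0: in=⊤ → ⊤ (was +); enqueue [1]
  #5 pop 1: in=⊤ → ⊤ (was +); enqueue [0,2]
  #6 pop 0: in=⊤ → ⊤ (no change)
  #7 pop 2: in=⊤ → ⊤ (no change)

Fixpoint:
  val[0] = ⊤
  val[1] = ⊤
  val[2] = ⊤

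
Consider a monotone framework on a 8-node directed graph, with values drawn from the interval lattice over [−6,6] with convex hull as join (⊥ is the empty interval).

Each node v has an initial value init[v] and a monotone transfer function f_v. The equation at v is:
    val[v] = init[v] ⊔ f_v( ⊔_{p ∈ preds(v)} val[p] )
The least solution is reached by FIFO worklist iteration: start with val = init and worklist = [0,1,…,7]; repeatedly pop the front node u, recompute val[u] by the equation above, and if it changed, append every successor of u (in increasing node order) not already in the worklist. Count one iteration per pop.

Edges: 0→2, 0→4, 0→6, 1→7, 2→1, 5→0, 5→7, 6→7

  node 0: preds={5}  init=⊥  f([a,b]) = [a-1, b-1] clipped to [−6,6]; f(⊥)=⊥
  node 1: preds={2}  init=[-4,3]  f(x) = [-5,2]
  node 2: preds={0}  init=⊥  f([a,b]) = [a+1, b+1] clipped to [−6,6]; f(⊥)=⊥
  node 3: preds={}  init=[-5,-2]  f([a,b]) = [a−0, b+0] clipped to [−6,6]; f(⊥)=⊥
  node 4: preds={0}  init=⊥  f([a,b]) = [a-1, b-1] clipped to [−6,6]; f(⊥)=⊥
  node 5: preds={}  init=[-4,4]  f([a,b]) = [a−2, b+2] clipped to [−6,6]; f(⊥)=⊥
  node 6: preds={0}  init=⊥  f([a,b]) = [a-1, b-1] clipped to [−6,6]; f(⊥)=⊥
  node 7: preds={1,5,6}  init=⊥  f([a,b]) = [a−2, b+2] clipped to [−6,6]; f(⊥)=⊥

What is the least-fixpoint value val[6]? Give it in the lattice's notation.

Iteration log — 9 steps:
  step 1. node 0  ⊔preds=[-4,4]  new=[-5,3]  old=⊥  +wl: 
  step 2. node 1  ⊔preds=⊥  new=[-5,3]  old=[-4,3]  +wl: 
  step 3. node 2  ⊔preds=[-5,3]  new=[-4,4]  old=⊥  +wl: 1
  step 4. node 3  ⊔preds=⊥  new=[-5,-2]  stable
  step 5. node 4  ⊔preds=[-5,3]  new=[-6,2]  old=⊥  +wl: 
  step 6. node 5  ⊔preds=⊥  new=[-4,4]  stable
  step 7. node 6  ⊔preds=[-5,3]  new=[-6,2]  old=⊥  +wl: 
  step 8. node 7  ⊔preds=[-6,4]  new=[-6,6]  old=⊥  +wl: 
  step 9. node 1  ⊔preds=[-4,4]  new=[-5,3]  stable

Least fixpoint reached:
  node 0: [-5,3]
  node 1: [-5,3]
  node 2: [-4,4]
  node 3: [-5,-2]
  node 4: [-6,2]
  node 5: [-4,4]
  node 6: [-6,2]
  node 7: [-6,6]

[-6,2]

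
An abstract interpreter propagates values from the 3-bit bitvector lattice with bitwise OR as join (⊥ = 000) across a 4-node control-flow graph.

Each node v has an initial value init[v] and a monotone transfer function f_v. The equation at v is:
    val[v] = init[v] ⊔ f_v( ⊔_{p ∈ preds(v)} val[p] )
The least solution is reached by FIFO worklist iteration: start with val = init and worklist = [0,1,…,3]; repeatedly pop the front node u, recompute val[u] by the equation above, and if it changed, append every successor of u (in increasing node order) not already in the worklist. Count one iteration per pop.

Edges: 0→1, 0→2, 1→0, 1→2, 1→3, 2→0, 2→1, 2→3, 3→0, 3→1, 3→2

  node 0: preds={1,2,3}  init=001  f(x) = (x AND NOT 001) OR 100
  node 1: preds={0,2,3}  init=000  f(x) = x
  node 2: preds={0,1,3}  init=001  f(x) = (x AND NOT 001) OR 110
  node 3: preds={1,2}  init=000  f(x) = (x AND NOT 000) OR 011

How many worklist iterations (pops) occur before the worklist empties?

Trace (9 dequeues):
  [1] u=0 | in 001 | out 101 | prev 001 | push {}
  [2] u=1 | in 101 | out 101 | prev 000 | push {0}
  [3] u=2 | in 101 | out 111 | prev 001 | push {1}
  [4] u=3 | in 111 | out 111 | prev 000 | push {2}
  [5] u=0 | in 111 | out 111 | prev 101 | push {}
  [6] u=1 | in 111 | out 111 | prev 101 | push {0,3}
  [7] u=2 | in 111 | out 111 | ==
  [8] u=0 | in 111 | out 111 | ==
  [9] u=3 | in 111 | out 111 | ==

Converged values:
  [0] 111
  [1] 111
  [2] 111
  [3] 111

9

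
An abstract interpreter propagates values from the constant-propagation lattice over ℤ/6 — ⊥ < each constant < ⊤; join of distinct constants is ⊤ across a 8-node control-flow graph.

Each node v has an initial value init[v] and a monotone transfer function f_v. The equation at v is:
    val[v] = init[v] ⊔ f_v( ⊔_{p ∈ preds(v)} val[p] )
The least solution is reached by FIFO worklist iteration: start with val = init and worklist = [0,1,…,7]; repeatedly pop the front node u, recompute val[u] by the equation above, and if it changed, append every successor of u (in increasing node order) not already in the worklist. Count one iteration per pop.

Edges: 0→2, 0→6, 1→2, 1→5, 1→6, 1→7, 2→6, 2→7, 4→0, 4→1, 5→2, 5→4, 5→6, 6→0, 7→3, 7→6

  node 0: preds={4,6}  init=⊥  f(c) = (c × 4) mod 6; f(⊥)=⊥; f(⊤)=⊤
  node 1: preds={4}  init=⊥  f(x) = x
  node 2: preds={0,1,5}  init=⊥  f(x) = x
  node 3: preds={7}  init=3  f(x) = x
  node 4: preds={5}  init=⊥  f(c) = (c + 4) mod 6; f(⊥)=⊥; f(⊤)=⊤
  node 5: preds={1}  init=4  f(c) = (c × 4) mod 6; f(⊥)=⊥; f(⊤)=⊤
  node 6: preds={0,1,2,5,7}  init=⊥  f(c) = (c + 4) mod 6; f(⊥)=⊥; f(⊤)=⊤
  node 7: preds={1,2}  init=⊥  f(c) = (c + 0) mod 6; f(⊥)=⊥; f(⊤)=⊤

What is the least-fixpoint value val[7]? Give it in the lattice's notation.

⊤

Iteration log — 26 steps:
  step 1. node 0  ⊔preds=⊥  new=⊥  stable
  step 2. node 1  ⊔preds=⊥  new=⊥  stable
  step 3. node 2  ⊔preds=4  new=4  old=⊥  +wl: 
  step 4. node 3  ⊔preds=⊥  new=3  stable
  step 5. node 4  ⊔preds=4  new=2  old=⊥  +wl: 0,1
  step 6. node 5  ⊔preds=⊥  new=4  stable
  step 7. node 6  ⊔preds=4  new=2  old=⊥  +wl: 
  step 8. node 7  ⊔preds=4  new=4  old=⊥  +wl: 3,6
  step 9. node 0  ⊔preds=2  new=2  old=⊥  +wl: 2
  step 10. node 1  ⊔preds=2  new=2  old=⊥  +wl: 5,7
  step 11. node 3  ⊔preds=4  new=⊤  old=3  +wl: 
  step 12. node 6  ⊔preds=⊤  new=⊤  old=2  +wl: 0
  step 13. node 2  ⊔preds=⊤  new=⊤  old=4  +wl: 6
  step 14. node 5  ⊔preds=2  new=⊤  old=4  +wl: 2,4
  step 15. node 7  ⊔preds=⊤  new=⊤  old=4  +wl: 3
  step 16. node 0  ⊔preds=⊤  new=⊤  old=2  +wl: 
  step 17. node 6  ⊔preds=⊤  new=⊤  stable
  step 18. node 2  ⊔preds=⊤  new=⊤  stable
  step 19. node 4  ⊔preds=⊤  new=⊤  old=2  +wl: 0,1
  step 20. node 3  ⊔preds=⊤  new=⊤  stable
  step 21. node 0  ⊔preds=⊤  new=⊤  stable
  step 22. node 1  ⊔preds=⊤  new=⊤  old=2  +wl: 2,5,6,7
  step 23. node 2  ⊔preds=⊤  new=⊤  stable
  step 24. node 5  ⊔preds=⊤  new=⊤  stable
  step 25. node 6  ⊔preds=⊤  new=⊤  stable
  step 26. node 7  ⊔preds=⊤  new=⊤  stable

Least fixpoint reached:
  node 0: ⊤
  node 1: ⊤
  node 2: ⊤
  node 3: ⊤
  node 4: ⊤
  node 5: ⊤
  node 6: ⊤
  node 7: ⊤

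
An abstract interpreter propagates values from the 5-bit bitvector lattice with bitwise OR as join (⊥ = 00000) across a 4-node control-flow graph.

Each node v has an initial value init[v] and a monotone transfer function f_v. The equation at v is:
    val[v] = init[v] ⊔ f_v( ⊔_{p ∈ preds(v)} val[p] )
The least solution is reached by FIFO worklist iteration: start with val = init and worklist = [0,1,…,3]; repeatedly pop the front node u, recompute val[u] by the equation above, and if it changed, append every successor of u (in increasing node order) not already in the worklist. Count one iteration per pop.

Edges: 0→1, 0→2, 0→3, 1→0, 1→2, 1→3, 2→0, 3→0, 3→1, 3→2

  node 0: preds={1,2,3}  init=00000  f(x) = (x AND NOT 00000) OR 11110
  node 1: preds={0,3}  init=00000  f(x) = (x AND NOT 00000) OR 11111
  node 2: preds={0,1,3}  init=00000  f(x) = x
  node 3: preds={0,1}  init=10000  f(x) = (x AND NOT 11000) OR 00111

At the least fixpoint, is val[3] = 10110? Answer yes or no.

no

Worklist (8 pops):
  #1 pop 0: in=10000 → 11110 (was 00000); enqueue []
  #2 pop 1: in=11110 → 11111 (was 00000); enqueue [0]
  #3 pop 2: in=11111 → 11111 (was 00000); enqueue []
  #4 pop 3: in=11111 → 10111 (was 10000); enqueue [1,2]
  #5 pop 0: in=11111 → 11111 (was 11110); enqueue [3]
  #6 pop 1: in=11111 → 11111 (no change)
  #7 pop 2: in=11111 → 11111 (no change)
  #8 pop 3: in=11111 → 10111 (no change)

Fixpoint:
  val[0] = 11111
  val[1] = 11111
  val[2] = 11111
  val[3] = 10111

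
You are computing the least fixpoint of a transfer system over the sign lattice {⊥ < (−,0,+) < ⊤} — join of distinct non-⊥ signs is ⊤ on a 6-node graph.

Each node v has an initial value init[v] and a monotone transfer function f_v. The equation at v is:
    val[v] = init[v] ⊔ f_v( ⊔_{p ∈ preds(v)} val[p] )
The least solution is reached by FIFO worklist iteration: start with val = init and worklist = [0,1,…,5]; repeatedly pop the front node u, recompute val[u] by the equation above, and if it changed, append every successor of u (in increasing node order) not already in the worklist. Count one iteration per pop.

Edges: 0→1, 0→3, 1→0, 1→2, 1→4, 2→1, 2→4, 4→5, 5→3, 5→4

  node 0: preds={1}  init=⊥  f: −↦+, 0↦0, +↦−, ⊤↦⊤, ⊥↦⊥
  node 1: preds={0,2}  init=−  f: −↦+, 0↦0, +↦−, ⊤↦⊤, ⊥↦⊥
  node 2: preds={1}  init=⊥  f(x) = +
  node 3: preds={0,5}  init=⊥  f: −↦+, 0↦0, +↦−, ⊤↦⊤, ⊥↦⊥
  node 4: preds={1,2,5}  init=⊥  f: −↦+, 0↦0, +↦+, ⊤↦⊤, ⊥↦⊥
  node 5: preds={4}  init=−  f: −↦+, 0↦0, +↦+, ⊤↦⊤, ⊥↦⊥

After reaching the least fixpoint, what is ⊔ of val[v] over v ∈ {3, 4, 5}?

⊤

Trace (9 dequeues):
  [1] u=0 | in − | out + | prev ⊥ | push {}
  [2] u=1 | in + | out − | ==
  [3] u=2 | in − | out + | prev ⊥ | push {1}
  [4] u=3 | in ⊤ | out ⊤ | prev ⊥ | push {}
  [5] u=4 | in ⊤ | out ⊤ | prev ⊥ | push {}
  [6] u=5 | in ⊤ | out ⊤ | prev − | push {3,4}
  [7] u=1 | in + | out − | ==
  [8] u=3 | in ⊤ | out ⊤ | ==
  [9] u=4 | in ⊤ | out ⊤ | ==

Converged values:
  [0] +
  [1] −
  [2] +
  [3] ⊤
  [4] ⊤
  [5] ⊤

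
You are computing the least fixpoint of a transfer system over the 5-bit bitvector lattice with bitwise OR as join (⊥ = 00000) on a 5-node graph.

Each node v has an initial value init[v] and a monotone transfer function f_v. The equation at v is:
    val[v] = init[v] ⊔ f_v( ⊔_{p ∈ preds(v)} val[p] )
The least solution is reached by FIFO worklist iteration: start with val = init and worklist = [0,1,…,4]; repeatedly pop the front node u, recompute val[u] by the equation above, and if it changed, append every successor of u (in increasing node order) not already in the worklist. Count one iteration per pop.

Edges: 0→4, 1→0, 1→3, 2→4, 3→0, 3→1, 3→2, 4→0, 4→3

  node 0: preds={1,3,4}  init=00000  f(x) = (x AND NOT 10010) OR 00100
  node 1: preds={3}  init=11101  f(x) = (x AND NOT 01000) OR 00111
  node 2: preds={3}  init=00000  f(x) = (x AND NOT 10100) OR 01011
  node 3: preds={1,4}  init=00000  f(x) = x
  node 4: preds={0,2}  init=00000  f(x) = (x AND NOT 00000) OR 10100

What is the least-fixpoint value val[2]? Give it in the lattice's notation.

Worklist (9 pops):
  #1 pop 0: in=11101 → 01101 (was 00000); enqueue []
  #2 pop 1: in=00000 → 11111 (was 11101); enqueue [0]
  #3 pop 2: in=00000 → 01011 (was 00000); enqueue []
  #4 pop 3: in=11111 → 11111 (was 00000); enqueue [1,2]
  #5 pop 4: in=01111 → 11111 (was 00000); enqueue [3]
  #6 pop 0: in=11111 → 01101 (no change)
  #7 pop 1: in=11111 → 11111 (no change)
  #8 pop 2: in=11111 → 01011 (no change)
  #9 pop 3: in=11111 → 11111 (no change)

Fixpoint:
  val[0] = 01101
  val[1] = 11111
  val[2] = 01011
  val[3] = 11111
  val[4] = 11111

01011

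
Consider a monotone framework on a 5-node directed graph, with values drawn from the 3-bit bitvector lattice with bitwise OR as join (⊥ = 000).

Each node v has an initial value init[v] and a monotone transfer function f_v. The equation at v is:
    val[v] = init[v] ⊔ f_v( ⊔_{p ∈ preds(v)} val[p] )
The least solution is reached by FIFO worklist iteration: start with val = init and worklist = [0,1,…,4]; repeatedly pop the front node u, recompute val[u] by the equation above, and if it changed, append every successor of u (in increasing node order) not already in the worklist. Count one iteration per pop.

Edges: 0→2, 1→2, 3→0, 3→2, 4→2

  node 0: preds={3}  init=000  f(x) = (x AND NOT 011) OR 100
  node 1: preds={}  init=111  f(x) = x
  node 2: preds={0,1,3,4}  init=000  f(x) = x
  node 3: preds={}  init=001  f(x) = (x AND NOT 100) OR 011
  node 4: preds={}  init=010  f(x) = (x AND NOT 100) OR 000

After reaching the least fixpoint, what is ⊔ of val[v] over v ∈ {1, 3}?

111

Iteration log — 7 steps:
  step 1. node 0  ⊔preds=001  new=100  old=000  +wl: 
  step 2. node 1  ⊔preds=000  new=111  stable
  step 3. node 2  ⊔preds=111  new=111  old=000  +wl: 
  step 4. node 3  ⊔preds=000  new=011  old=001  +wl: 0,2
  step 5. node 4  ⊔preds=000  new=010  stable
  step 6. node 0  ⊔preds=011  new=100  stable
  step 7. node 2  ⊔preds=111  new=111  stable

Least fixpoint reached:
  node 0: 100
  node 1: 111
  node 2: 111
  node 3: 011
  node 4: 010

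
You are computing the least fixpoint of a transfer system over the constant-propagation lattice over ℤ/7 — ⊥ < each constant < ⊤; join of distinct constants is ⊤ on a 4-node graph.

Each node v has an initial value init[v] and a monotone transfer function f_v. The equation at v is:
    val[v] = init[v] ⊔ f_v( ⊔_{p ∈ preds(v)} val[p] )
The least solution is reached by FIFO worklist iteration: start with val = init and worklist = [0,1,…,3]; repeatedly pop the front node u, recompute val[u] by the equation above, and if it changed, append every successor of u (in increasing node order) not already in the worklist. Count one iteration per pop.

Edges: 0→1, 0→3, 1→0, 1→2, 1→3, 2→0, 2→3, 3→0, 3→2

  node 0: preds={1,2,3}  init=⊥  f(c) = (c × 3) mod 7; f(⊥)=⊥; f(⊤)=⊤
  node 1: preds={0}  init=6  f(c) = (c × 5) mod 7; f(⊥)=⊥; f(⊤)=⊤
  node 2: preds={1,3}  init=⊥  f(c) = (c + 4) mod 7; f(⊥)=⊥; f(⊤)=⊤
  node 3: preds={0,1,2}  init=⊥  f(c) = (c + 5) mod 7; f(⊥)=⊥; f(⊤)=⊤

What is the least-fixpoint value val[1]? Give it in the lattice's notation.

Iteration log — 10 steps:
  step 1. node 0  ⊔preds=6  new=4  old=⊥  +wl: 
  step 2. node 1  ⊔preds=4  new=6  stable
  step 3. node 2  ⊔preds=6  new=3  old=⊥  +wl: 0
  step 4. node 3  ⊔preds=⊤  new=⊤  old=⊥  +wl: 2
  step 5. node 0  ⊔preds=⊤  new=⊤  old=4  +wl: 1,3
  step 6. node 2  ⊔preds=⊤  new=⊤  old=3  +wl: 0
  step 7. node 1  ⊔preds=⊤  new=⊤  old=6  +wl: 2
  step 8. node 3  ⊔preds=⊤  new=⊤  stable
  step 9. node 0  ⊔preds=⊤  new=⊤  stable
  step 10. node 2  ⊔preds=⊤  new=⊤  stable

Least fixpoint reached:
  node 0: ⊤
  node 1: ⊤
  node 2: ⊤
  node 3: ⊤

⊤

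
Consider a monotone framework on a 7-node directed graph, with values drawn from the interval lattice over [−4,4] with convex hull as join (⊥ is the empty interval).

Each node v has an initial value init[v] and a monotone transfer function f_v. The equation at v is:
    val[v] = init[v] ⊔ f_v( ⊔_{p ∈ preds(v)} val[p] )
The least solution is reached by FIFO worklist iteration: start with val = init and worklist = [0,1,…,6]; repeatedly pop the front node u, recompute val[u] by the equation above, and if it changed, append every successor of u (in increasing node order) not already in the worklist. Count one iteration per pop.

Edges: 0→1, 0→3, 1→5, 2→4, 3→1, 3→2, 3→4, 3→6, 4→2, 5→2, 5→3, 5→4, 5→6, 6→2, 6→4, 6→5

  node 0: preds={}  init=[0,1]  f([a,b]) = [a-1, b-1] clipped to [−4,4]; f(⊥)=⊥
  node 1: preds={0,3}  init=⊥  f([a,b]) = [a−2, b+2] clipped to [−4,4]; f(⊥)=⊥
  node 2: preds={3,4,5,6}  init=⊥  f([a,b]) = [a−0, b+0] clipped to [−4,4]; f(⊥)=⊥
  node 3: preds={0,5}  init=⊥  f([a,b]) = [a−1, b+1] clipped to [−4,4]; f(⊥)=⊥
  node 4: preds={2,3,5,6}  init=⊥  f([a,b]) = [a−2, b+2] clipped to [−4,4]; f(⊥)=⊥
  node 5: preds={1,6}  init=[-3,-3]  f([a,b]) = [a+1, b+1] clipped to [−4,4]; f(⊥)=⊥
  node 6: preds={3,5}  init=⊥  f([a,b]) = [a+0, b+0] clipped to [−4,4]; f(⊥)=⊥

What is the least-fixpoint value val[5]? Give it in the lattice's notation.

Iteration log — 15 steps:
  step 1. node 0  ⊔preds=⊥  new=[0,1]  stable
  step 2. node 1  ⊔preds=[0,1]  new=[-2,3]  old=⊥  +wl: 
  step 3. node 2  ⊔preds=[-3,-3]  new=[-3,-3]  old=⊥  +wl: 
  step 4. node 3  ⊔preds=[-3,1]  new=[-4,2]  old=⊥  +wl: 1,2
  step 5. node 4  ⊔preds=[-4,2]  new=[-4,4]  old=⊥  +wl: 
  step 6. node 5  ⊔preds=[-2,3]  new=[-3,4]  old=[-3,-3]  +wl: 3,4
  step 7. node 6  ⊔preds=[-4,4]  new=[-4,4]  old=⊥  +wl: 5
  step 8. node 1  ⊔preds=[-4,2]  new=[-4,4]  old=[-2,3]  +wl: 
  step 9. node 2  ⊔preds=[-4,4]  new=[-4,4]  old=[-3,-3]  +wl: 
  step 10. node 3  ⊔preds=[-3,4]  new=[-4,4]  old=[-4,2]  +wl: 1,2,6
  step 11. node 4  ⊔preds=[-4,4]  new=[-4,4]  stable
  step 12. node 5  ⊔preds=[-4,4]  new=[-3,4]  stable
  step 13. node 1  ⊔preds=[-4,4]  new=[-4,4]  stable
  step 14. node 2  ⊔preds=[-4,4]  new=[-4,4]  stable
  step 15. node 6  ⊔preds=[-4,4]  new=[-4,4]  stable

Least fixpoint reached:
  node 0: [0,1]
  node 1: [-4,4]
  node 2: [-4,4]
  node 3: [-4,4]
  node 4: [-4,4]
  node 5: [-3,4]
  node 6: [-4,4]

[-3,4]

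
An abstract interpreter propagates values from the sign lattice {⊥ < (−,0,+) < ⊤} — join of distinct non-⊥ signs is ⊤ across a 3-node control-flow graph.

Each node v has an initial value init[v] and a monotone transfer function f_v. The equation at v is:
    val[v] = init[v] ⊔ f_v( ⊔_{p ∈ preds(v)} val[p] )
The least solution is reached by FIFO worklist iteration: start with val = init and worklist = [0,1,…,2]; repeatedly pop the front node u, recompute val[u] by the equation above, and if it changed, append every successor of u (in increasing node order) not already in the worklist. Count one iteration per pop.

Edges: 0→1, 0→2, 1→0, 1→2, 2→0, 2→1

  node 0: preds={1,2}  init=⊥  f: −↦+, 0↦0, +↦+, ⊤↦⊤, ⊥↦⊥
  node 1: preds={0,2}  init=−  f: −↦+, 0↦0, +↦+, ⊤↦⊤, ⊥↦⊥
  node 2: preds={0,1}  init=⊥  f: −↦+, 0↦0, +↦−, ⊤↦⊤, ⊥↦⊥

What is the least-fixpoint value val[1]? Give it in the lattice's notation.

Worklist (6 pops):
  #1 pop 0: in=− → + (was ⊥); enqueue []
  #2 pop 1: in=+ → ⊤ (was −); enqueue [0]
  #3 pop 2: in=⊤ → ⊤ (was ⊥); enqueue [1]
  #4 pop 0: in=⊤ → ⊤ (was +); enqueue [2]
  #5 pop 1: in=⊤ → ⊤ (no change)
  #6 pop 2: in=⊤ → ⊤ (no change)

Fixpoint:
  val[0] = ⊤
  val[1] = ⊤
  val[2] = ⊤

⊤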